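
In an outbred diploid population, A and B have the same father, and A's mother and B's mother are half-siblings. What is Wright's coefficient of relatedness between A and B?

0.3125

Independent pedigree routes through distinct common ancestors add.
A and B are related in two ways: half-sibs through their shared father (r = 1/4) and half first cousins through their mothers (r = 1/16).
r = 1/4 + 1/16 = 5/16 = 0.3125.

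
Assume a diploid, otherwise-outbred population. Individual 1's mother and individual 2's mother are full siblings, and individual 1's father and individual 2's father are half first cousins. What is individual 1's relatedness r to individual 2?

0.140625

With two independent routes of shared ancestry, r is the sum of the two contributions.
Individual 1 and individual 2 are related in two ways: first cousins through their mothers (r = 1/8) and half second cousins through their fathers (r = 1/64).
r = 1/8 + 1/64 = 0.140625.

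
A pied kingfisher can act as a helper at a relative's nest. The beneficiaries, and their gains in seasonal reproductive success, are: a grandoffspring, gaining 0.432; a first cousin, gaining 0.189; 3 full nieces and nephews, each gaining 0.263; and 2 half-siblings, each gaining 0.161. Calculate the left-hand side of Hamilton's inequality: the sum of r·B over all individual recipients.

0.409375

r to a grandoffspring = 1/4 (two parent–offspring links: r = (1/2)^2 = 1/4).
r to a first cousin = 0.125 (first cousins share one grandparent pair — two paths of length 4: r = 2·(1/2)^4 = 1/8).
r to a full niece or nephew = 1/4 (full aunt/uncle↔niece/nephew: two paths of length 3 through the shared grandparent pair: r = 2·(1/2)^3 = 1/4).
r to a half-sibling = 0.25 (half-sibs share one parent — one path of length 2: r = (1/2)^2 = 1/4).
Summing one r·B term per recipient: 1·0.25·0.432 + 1·0.125·0.189 + 3·0.25·0.263 + 2·0.25·0.161 = 0.409375.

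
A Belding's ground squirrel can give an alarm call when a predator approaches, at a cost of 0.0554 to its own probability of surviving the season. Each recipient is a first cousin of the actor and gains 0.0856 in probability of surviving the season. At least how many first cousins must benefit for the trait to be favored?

6

r to a first cousin = 1/8 (first cousins share one grandparent pair — two paths of length 4: r = 2·(1/2)^4 = 1/8).
Hamilton's rule: n·r·B > C  ⇒  n > C/(r·B) = 0.0554/(0.125·0.0856) = 5.178.
The smallest integer exceeding 5.178 is 6.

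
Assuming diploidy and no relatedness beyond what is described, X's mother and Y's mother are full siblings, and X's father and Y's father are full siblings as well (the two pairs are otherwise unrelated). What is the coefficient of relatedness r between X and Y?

0.25

Wright's path rule: contributions from independent ancestry routes add.
X and Y are related in two ways: first cousins through their mothers (r = 1/8) and first cousins through their fathers (r = 1/8) — i.e. double first cousins.
r = 1/8 + 1/8 = 0.25.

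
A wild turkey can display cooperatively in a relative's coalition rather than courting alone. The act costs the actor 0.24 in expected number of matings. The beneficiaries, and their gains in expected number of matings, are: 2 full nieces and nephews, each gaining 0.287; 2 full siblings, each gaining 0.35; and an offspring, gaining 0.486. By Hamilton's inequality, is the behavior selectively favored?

Yes

Hamilton's rule: the trait is favored when the sum of r·B over every recipient exceeds the actor's cost C.
r to a full niece or nephew = 1/4 (full aunt/uncle↔niece/nephew: two paths of length 3 through the shared grandparent pair: r = 2·(1/2)^3 = 1/4).
r to a full sibling = 1/2 (full sibs share both parents — two paths of length 2: r = 2·(1/2)^2 = 1/2).
r to an offspring = 1/2 (one parent–offspring link: r = (1/2)^1 = 1/2).
Summing one r·B term per recipient: 2·0.25·0.287 + 2·0.5·0.35 + 1·0.5·0.486 = 0.7365.
0.7365 > 0.24: the indirect benefit exceeds the cost.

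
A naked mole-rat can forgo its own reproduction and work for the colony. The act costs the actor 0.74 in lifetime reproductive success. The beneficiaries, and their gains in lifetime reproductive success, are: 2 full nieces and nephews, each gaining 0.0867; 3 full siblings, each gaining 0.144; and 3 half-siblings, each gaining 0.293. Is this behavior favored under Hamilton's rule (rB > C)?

No

Hamilton's rule: the trait is favored when the sum of r·B over every recipient exceeds the actor's cost C.
r to a full niece or nephew = 1/4 (full aunt/uncle↔niece/nephew: two paths of length 3 through the shared grandparent pair: r = 2·(1/2)^3 = 1/4).
r to a full sibling = 0.5 (full sibs share both parents — two paths of length 2: r = 2·(1/2)^2 = 1/2).
r to a half-sibling = 1/4 (half-sibs share one parent — one path of length 2: r = (1/2)^2 = 1/4).
Summing one r·B term per recipient: 2·0.25·0.0867 + 3·0.5·0.144 + 3·0.25·0.293 = 0.4791.
0.4791 < 0.74: the indirect benefit is less than the cost.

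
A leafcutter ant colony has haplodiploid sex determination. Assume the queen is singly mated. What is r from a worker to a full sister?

Haplodiploid full sisters inherit their father's entire haploid genome identically (contributing 1/2) and on average half of their mother's contribution (1/2 · 1/2 = 1/4); r = 1/2 + 1/4 = 3/4.

0.75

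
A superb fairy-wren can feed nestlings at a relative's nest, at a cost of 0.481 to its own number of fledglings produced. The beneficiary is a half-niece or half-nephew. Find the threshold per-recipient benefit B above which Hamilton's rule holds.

r to a half-niece or half-nephew = 1/8 (half-aunt/uncle↔niece/nephew: one path of length 3: r = (1/2)^3 = 1/8).
Hamilton's rule with n recipients of equal r: n·r·B > C, so B > C/(n·r) = 0.481/(1·0.125) = 3.848.

3.848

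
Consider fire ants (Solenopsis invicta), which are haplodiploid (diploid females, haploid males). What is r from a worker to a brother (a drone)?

Her haploid brother carries none of their father's genes and a random half of their mother's genome; that half matches the maternal half of her own genome with probability 1/2: r = 1/2 · 1/2 = 1/4.

0.25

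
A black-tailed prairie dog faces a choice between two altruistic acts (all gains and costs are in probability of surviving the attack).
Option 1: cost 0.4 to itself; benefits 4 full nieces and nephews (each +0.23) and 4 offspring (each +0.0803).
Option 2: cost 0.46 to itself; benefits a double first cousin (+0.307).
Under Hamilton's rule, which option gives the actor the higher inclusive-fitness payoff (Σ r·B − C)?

Option 1: r to a full niece or nephew = 0.25.
Option 1: r to an offspring = 0.5.
Option 1: Σ r·B − C = (4·0.25·0.23 + 4·0.5·0.0803) − 0.4 = -0.0094.
Option 2: r to a double first cousin = 0.25.
Option 2: Σ r·B − C = (1·0.25·0.307) − 0.46 = -0.38325.
Option 1 has the higher net inclusive-fitness payoff.

Option 1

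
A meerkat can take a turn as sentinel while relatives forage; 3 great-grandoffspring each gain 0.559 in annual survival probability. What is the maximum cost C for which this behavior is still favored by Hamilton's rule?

r to a great-grandoffspring = 0.125 (three parent–offspring links: r = (1/2)^3 = 1/8).
Hamilton's rule: n·r·B > C, so the trait is favored while C < n·r·B = 3·0.125·0.559 = 0.209625.

0.209625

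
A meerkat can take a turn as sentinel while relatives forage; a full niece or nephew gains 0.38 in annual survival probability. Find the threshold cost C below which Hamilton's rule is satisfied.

0.095

r to a full niece or nephew = 0.25 (full aunt/uncle↔niece/nephew: two paths of length 3 through the shared grandparent pair: r = 2·(1/2)^3 = 1/4).
Hamilton's rule: n·r·B > C, so the trait is favored while C < n·r·B = 1·0.25·0.38 = 0.095.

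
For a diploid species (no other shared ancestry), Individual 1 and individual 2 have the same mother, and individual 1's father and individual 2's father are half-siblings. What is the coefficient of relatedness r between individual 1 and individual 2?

0.3125

Relatedness sums over independent paths through distinct common ancestors.
Individual 1 and individual 2 are related in two ways: half-sibs through their shared mother (r = 1/4) and half first cousins through their fathers (r = 1/16).
r = 1/4 + 1/16 = 0.3125.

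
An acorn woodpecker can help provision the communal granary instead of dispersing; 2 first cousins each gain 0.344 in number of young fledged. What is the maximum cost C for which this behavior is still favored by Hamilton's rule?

0.086

r to a first cousin = 1/8 (first cousins share one grandparent pair — two paths of length 4: r = 2·(1/2)^4 = 1/8).
Hamilton's rule: n·r·B > C, so the trait is favored while C < n·r·B = 2·0.125·0.344 = 0.086.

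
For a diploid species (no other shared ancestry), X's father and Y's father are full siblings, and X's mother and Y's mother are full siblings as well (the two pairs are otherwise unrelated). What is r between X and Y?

Wright's path rule: contributions from independent ancestry routes add.
X and Y are related in two ways: first cousins through their fathers (r = 1/8) and first cousins through their mothers (r = 1/8) — i.e. double first cousins.
r = 1/8 + 1/8 = 0.25.

0.25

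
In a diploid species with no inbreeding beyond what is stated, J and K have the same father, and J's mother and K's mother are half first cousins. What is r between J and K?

Relatedness sums over independent paths through distinct common ancestors.
J and K are related in two ways: half-sibs through their shared father (r = 1/4) and half second cousins through their mothers (r = 1/64).
r = 1/4 + 1/64 = 0.265625.

0.265625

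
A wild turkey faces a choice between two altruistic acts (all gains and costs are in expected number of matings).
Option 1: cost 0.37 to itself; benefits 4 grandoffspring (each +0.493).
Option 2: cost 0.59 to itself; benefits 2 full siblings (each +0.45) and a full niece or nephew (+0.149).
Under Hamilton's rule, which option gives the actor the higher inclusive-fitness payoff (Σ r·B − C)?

Option 1

Option 1: r to a grandoffspring = 0.25.
Option 1: Σ r·B − C = (4·0.25·0.493) − 0.37 = 0.123.
Option 2: r to a full sibling = 0.5.
Option 2: r to a full niece or nephew = 0.25.
Option 2: Σ r·B − C = (2·0.5·0.45 + 1·0.25·0.149) − 0.59 = -0.10275.
Option 1 has the higher net inclusive-fitness payoff.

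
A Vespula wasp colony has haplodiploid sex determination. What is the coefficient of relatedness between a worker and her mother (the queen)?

One meiotic link between diploid queen and diploid daughter: r = 1/2.

0.5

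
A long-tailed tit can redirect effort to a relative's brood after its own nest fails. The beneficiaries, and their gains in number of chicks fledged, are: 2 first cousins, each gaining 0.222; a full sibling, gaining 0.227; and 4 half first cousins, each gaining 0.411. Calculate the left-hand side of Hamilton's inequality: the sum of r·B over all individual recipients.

r to a first cousin = 1/8 (first cousins share one grandparent pair — two paths of length 4: r = 2·(1/2)^4 = 1/8).
r to a full sibling = 0.5 (full sibs share both parents — two paths of length 2: r = 2·(1/2)^2 = 1/2).
r to a half first cousin = 0.0625 (half first cousins share one grandparent — one path of length 4: r = (1/2)^4 = 1/16).
Summing one r·B term per recipient: 2·0.125·0.222 + 1·0.5·0.227 + 4·0.0625·0.411 = 0.27175.

0.27175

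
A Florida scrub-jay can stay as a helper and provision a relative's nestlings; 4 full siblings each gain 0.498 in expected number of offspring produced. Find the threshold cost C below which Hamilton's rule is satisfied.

0.996

r to a full sibling = 0.5 (full sibs share both parents — two paths of length 2: r = 2·(1/2)^2 = 1/2).
Hamilton's rule: n·r·B > C, so the trait is favored while C < n·r·B = 4·0.5·0.498 = 0.996.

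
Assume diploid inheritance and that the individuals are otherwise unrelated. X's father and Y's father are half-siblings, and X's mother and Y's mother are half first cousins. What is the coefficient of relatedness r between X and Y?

Wright's path rule: contributions from independent ancestry routes add.
X and Y are related in two ways: half first cousins through their fathers (r = 1/16) and half second cousins through their mothers (r = 1/64).
r = 1/16 + 1/64 = 0.078125.

0.078125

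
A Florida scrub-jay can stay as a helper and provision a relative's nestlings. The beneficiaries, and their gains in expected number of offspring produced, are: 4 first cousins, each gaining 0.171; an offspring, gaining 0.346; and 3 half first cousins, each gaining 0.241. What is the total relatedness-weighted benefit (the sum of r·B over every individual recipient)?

r to a first cousin = 1/8 (first cousins share one grandparent pair — two paths of length 4: r = 2·(1/2)^4 = 1/8).
r to an offspring = 1/2 (one parent–offspring link: r = (1/2)^1 = 1/2).
r to a half first cousin = 1/16 (half first cousins share one grandparent — one path of length 4: r = (1/2)^4 = 1/16).
Summing one r·B term per recipient: 4·0.125·0.171 + 1·0.5·0.346 + 3·0.0625·0.241 = 0.3036875.

0.3036875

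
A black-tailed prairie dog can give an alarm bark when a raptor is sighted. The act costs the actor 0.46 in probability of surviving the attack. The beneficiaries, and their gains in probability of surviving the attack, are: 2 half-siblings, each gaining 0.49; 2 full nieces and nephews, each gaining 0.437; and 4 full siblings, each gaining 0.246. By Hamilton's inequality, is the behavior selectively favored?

Yes

Hamilton's rule: the trait is favored when the sum of r·B over every recipient exceeds the actor's cost C.
r to a half-sibling = 1/4 (half-sibs share one parent — one path of length 2: r = (1/2)^2 = 1/4).
r to a full niece or nephew = 0.25 (full aunt/uncle↔niece/nephew: two paths of length 3 through the shared grandparent pair: r = 2·(1/2)^3 = 1/4).
r to a full sibling = 1/2 (full sibs share both parents — two paths of length 2: r = 2·(1/2)^2 = 1/2).
Summing one r·B term per recipient: 2·0.25·0.49 + 2·0.25·0.437 + 4·0.5·0.246 = 0.9555.
0.9555 > 0.46: the indirect benefit exceeds the cost.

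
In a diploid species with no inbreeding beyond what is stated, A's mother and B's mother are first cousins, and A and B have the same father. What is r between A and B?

With two independent routes of shared ancestry, r is the sum of the two contributions.
A and B are related in two ways: second cousins through their mothers (r = 1/32) and half-sibs through their shared father (r = 1/4).
r = 1/32 + 1/4 = 0.28125.

0.28125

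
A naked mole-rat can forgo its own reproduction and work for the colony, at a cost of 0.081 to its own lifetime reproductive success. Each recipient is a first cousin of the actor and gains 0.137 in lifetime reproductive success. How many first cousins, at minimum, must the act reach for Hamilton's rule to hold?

r to a first cousin = 1/8 (first cousins share one grandparent pair — two paths of length 4: r = 2·(1/2)^4 = 1/8).
Hamilton's rule: n·r·B > C  ⇒  n > C/(r·B) = 0.081/(0.125·0.137) = 4.73.
The smallest integer exceeding 4.73 is 5.

5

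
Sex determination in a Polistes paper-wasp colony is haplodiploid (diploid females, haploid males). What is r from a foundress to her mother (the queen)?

One meiotic link between diploid queen and diploid daughter: r = 1/2.

0.5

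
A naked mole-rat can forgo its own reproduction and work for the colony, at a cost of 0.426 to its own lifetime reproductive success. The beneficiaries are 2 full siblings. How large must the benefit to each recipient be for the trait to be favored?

0.426

r to a full sibling = 1/2 (full sibs share both parents — two paths of length 2: r = 2·(1/2)^2 = 1/2).
Hamilton's rule with n recipients of equal r: n·r·B > C, so B > C/(n·r) = 0.426/(2·0.5) = 0.426.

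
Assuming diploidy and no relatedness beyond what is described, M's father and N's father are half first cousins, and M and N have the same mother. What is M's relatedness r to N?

Relatedness sums over independent paths through distinct common ancestors.
M and N are related in two ways: half second cousins through their fathers (r = 1/64) and half-sibs through their shared mother (r = 1/4).
r = 1/64 + 1/4 = 17/64 = 0.265625.

0.265625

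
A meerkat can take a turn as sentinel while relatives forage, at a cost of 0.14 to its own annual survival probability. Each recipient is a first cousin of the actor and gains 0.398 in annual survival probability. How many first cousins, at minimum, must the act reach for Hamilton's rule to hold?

r to a first cousin = 0.125 (first cousins share one grandparent pair — two paths of length 4: r = 2·(1/2)^4 = 1/8).
Hamilton's rule: n·r·B > C  ⇒  n > C/(r·B) = 0.14/(0.125·0.398) = 2.814.
The smallest integer exceeding 2.814 is 3.

3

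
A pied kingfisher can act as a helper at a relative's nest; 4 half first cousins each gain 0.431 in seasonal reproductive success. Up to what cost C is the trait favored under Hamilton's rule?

r to a half first cousin = 1/16 (half first cousins share one grandparent — one path of length 4: r = (1/2)^4 = 1/16).
Hamilton's rule: n·r·B > C, so the trait is favored while C < n·r·B = 4·0.0625·0.431 = 0.10775.

0.10775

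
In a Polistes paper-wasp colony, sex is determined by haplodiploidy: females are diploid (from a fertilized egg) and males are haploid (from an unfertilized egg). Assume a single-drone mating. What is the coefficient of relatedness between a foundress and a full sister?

Haplodiploid full sisters inherit their father's entire haploid genome identically (contributing 1/2) and on average half of their mother's contribution (1/2 · 1/2 = 1/4); r = 1/2 + 1/4 = 3/4.

0.75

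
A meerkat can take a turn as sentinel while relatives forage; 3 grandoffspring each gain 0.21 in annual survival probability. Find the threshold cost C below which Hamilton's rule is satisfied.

r to a grandoffspring = 1/4 (two parent–offspring links: r = (1/2)^2 = 1/4).
Hamilton's rule: n·r·B > C, so the trait is favored while C < n·r·B = 3·0.25·0.21 = 0.1575.

0.1575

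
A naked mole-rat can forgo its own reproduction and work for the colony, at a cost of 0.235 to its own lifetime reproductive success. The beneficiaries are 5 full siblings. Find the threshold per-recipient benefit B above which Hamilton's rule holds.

0.094

r to a full sibling = 0.5 (full sibs share both parents — two paths of length 2: r = 2·(1/2)^2 = 1/2).
Hamilton's rule with n recipients of equal r: n·r·B > C, so B > C/(n·r) = 0.235/(5·0.5) = 0.094.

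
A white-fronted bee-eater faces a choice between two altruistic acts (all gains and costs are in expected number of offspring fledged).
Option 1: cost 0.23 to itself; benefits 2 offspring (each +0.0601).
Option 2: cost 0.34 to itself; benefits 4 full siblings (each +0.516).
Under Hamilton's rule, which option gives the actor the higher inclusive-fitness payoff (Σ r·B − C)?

Option 2

Option 1: r to an offspring = 0.5.
Option 1: Σ r·B − C = (2·0.5·0.0601) − 0.23 = -0.1699.
Option 2: r to a full sibling = 0.5.
Option 2: Σ r·B − C = (4·0.5·0.516) − 0.34 = 0.692.
Option 2 has the higher net inclusive-fitness payoff.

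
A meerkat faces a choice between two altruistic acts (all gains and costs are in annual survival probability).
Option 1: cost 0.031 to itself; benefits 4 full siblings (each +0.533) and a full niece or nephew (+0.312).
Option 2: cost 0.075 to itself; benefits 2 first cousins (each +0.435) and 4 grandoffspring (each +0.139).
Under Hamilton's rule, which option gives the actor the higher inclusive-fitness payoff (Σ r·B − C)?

Option 1

Option 1: r to a full sibling = 0.5.
Option 1: r to a full niece or nephew = 0.25.
Option 1: Σ r·B − C = (4·0.5·0.533 + 1·0.25·0.312) − 0.031 = 1.113.
Option 2: r to a first cousin = 0.125.
Option 2: r to a grandoffspring = 0.25.
Option 2: Σ r·B − C = (2·0.125·0.435 + 4·0.25·0.139) − 0.075 = 0.17275.
Option 1 has the higher net inclusive-fitness payoff.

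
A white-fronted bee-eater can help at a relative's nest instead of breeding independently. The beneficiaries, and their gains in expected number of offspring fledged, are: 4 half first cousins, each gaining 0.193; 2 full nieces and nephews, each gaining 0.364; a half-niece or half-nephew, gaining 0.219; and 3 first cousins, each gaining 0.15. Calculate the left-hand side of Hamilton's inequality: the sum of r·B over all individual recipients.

r to a half first cousin = 0.0625 (half first cousins share one grandparent — one path of length 4: r = (1/2)^4 = 1/16).
r to a full niece or nephew = 1/4 (full aunt/uncle↔niece/nephew: two paths of length 3 through the shared grandparent pair: r = 2·(1/2)^3 = 1/4).
r to a half-niece or half-nephew = 0.125 (half-aunt/uncle↔niece/nephew: one path of length 3: r = (1/2)^3 = 1/8).
r to a first cousin = 1/8 (first cousins share one grandparent pair — two paths of length 4: r = 2·(1/2)^4 = 1/8).
Summing one r·B term per recipient: 4·0.0625·0.193 + 2·0.25·0.364 + 1·0.125·0.219 + 3·0.125·0.15 = 0.313875.

0.313875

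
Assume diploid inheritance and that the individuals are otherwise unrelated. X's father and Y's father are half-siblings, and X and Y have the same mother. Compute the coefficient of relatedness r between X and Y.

0.3125

Independent pedigree routes through distinct common ancestors add.
X and Y are related in two ways: half first cousins through their fathers (r = 1/16) and half-sibs through their shared mother (r = 1/4).
r = 1/16 + 1/4 = 0.3125.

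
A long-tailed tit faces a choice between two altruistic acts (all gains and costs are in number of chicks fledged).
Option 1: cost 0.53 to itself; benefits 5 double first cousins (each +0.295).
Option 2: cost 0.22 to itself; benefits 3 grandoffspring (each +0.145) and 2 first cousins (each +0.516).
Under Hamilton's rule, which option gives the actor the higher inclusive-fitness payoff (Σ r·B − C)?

Option 2

Option 1: r to a double first cousin = 0.25.
Option 1: Σ r·B − C = (5·0.25·0.295) − 0.53 = -0.16125.
Option 2: r to a grandoffspring = 0.25.
Option 2: r to a first cousin = 0.125.
Option 2: Σ r·B − C = (3·0.25·0.145 + 2·0.125·0.516) − 0.22 = 0.01775.
Option 2 has the higher net inclusive-fitness payoff.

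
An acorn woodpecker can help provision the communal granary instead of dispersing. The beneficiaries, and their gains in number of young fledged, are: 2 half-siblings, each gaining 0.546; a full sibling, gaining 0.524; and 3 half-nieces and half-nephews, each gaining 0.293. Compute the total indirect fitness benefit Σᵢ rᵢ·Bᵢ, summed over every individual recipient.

r to a half-sibling = 0.25 (half-sibs share one parent — one path of length 2: r = (1/2)^2 = 1/4).
r to a full sibling = 1/2 (full sibs share both parents — two paths of length 2: r = 2·(1/2)^2 = 1/2).
r to a half-niece or half-nephew = 0.125 (half-aunt/uncle↔niece/nephew: one path of length 3: r = (1/2)^3 = 1/8).
Summing one r·B term per recipient: 2·0.25·0.546 + 1·0.5·0.524 + 3·0.125·0.293 = 0.644875.

0.644875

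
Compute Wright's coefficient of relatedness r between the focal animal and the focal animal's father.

0.5

Each parent–offspring link contributes a factor of 1/2, and independent paths through distinct common ancestors add.
One parent–offspring link: r = (1/2)^1 = 1/2.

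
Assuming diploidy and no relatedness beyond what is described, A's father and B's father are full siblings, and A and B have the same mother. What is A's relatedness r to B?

0.375

Wright's path rule: contributions from independent ancestry routes add.
A and B are related in two ways: first cousins through their fathers (r = 1/8) and half-sibs through their shared mother (r = 1/4).
r = 1/8 + 1/4 = 3/8 = 0.375.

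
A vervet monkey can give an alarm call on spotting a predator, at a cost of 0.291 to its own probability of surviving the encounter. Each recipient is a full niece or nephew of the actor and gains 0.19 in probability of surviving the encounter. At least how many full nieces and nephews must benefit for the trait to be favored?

7

r to a full niece or nephew = 1/4 (full aunt/uncle↔niece/nephew: two paths of length 3 through the shared grandparent pair: r = 2·(1/2)^3 = 1/4).
Hamilton's rule: n·r·B > C  ⇒  n > C/(r·B) = 0.291/(0.25·0.19) = 6.126.
The smallest integer exceeding 6.126 is 7.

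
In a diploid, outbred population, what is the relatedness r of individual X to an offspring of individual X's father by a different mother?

Each parent–offspring link contributes a factor of 1/2, and independent paths through distinct common ancestors add.
Half-sibs share one parent — one path of length 2: r = (1/2)^2 = 1/4.

0.25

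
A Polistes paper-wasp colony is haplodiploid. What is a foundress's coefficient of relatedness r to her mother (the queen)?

One meiotic link between diploid queen and diploid daughter: r = 1/2.

0.5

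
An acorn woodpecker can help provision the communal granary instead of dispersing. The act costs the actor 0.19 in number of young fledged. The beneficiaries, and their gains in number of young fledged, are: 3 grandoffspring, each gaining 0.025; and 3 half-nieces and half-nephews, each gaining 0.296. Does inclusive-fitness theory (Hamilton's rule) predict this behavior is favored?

Hamilton's rule: the trait is favored when the sum of r·B over every recipient exceeds the actor's cost C.
r to a grandoffspring = 1/4 (two parent–offspring links: r = (1/2)^2 = 1/4).
r to a half-niece or half-nephew = 1/8 (half-aunt/uncle↔niece/nephew: one path of length 3: r = (1/2)^3 = 1/8).
Summing one r·B term per recipient: 3·0.25·0.025 + 3·0.125·0.296 = 0.12975.
0.12975 < 0.19: the indirect benefit is less than the cost.

No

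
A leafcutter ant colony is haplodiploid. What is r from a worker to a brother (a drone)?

Her haploid brother carries none of their father's genes and a random half of their mother's genome; that half matches the maternal half of her own genome with probability 1/2: r = 1/2 · 1/2 = 1/4.

0.25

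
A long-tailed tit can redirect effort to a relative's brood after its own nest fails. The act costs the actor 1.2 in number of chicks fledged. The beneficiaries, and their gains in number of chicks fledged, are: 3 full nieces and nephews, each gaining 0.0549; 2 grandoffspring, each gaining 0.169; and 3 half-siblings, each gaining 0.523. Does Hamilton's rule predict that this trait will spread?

No

Hamilton's rule: the trait is favored when the sum of r·B over every recipient exceeds the actor's cost C.
r to a full niece or nephew = 0.25 (full aunt/uncle↔niece/nephew: two paths of length 3 through the shared grandparent pair: r = 2·(1/2)^3 = 1/4).
r to a grandoffspring = 1/4 (two parent–offspring links: r = (1/2)^2 = 1/4).
r to a half-sibling = 1/4 (half-sibs share one parent — one path of length 2: r = (1/2)^2 = 1/4).
Summing one r·B term per recipient: 3·0.25·0.0549 + 2·0.25·0.169 + 3·0.25·0.523 = 0.517925.
0.517925 < 1.2: the indirect benefit is less than the cost.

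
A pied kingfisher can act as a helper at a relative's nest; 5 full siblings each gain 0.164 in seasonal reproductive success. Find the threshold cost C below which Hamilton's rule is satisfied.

r to a full sibling = 0.5 (full sibs share both parents — two paths of length 2: r = 2·(1/2)^2 = 1/2).
Hamilton's rule: n·r·B > C, so the trait is favored while C < n·r·B = 5·0.5·0.164 = 0.41.

0.41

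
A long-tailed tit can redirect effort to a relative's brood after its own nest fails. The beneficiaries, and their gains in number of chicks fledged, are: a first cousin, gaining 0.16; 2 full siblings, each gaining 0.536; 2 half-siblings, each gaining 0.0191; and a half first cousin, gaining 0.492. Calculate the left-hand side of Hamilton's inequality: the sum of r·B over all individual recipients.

r to a first cousin = 1/8 (first cousins share one grandparent pair — two paths of length 4: r = 2·(1/2)^4 = 1/8).
r to a full sibling = 1/2 (full sibs share both parents — two paths of length 2: r = 2·(1/2)^2 = 1/2).
r to a half-sibling = 1/4 (half-sibs share one parent — one path of length 2: r = (1/2)^2 = 1/4).
r to a half first cousin = 0.0625 (half first cousins share one grandparent — one path of length 4: r = (1/2)^4 = 1/16).
Summing one r·B term per recipient: 1·0.125·0.16 + 2·0.5·0.536 + 2·0.25·0.0191 + 1·0.0625·0.492 = 0.5963.

0.5963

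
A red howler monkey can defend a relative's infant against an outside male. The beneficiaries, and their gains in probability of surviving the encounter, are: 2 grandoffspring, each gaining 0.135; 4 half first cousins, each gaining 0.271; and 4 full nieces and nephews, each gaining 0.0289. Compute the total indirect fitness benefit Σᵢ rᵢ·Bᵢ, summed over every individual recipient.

r to a grandoffspring = 1/4 (two parent–offspring links: r = (1/2)^2 = 1/4).
r to a half first cousin = 1/16 (half first cousins share one grandparent — one path of length 4: r = (1/2)^4 = 1/16).
r to a full niece or nephew = 1/4 (full aunt/uncle↔niece/nephew: two paths of length 3 through the shared grandparent pair: r = 2·(1/2)^3 = 1/4).
Summing one r·B term per recipient: 2·0.25·0.135 + 4·0.0625·0.271 + 4·0.25·0.0289 = 0.16415.

0.16415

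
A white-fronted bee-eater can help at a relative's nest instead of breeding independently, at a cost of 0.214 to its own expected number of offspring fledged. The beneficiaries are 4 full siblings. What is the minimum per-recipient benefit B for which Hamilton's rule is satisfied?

r to a full sibling = 1/2 (full sibs share both parents — two paths of length 2: r = 2·(1/2)^2 = 1/2).
Hamilton's rule with n recipients of equal r: n·r·B > C, so B > C/(n·r) = 0.214/(4·0.5) = 0.107.

0.107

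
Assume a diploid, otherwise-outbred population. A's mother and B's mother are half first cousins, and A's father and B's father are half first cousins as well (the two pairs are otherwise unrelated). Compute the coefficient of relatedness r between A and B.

Wright's path rule: contributions from independent ancestry routes add.
A and B are related in two ways: half second cousins through their mothers (r = 1/64) and half second cousins through their fathers (r = 1/64).
r = 1/64 + 1/64 = 0.03125.

0.03125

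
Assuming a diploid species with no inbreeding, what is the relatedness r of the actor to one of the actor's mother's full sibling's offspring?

0.125

Each parent–offspring link contributes a factor of 1/2, and independent paths through distinct common ancestors add.
First cousins share one grandparent pair — two paths of length 4: r = 2·(1/2)^4 = 1/8.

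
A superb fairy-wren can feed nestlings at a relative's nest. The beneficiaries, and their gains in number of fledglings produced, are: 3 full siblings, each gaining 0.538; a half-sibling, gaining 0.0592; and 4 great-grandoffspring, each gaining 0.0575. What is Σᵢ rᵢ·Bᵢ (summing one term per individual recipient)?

r to a full sibling = 0.5 (full sibs share both parents — two paths of length 2: r = 2·(1/2)^2 = 1/2).
r to a half-sibling = 1/4 (half-sibs share one parent — one path of length 2: r = (1/2)^2 = 1/4).
r to a great-grandoffspring = 0.125 (three parent–offspring links: r = (1/2)^3 = 1/8).
Summing one r·B term per recipient: 3·0.5·0.538 + 1·0.25·0.0592 + 4·0.125·0.0575 = 0.85055.

0.85055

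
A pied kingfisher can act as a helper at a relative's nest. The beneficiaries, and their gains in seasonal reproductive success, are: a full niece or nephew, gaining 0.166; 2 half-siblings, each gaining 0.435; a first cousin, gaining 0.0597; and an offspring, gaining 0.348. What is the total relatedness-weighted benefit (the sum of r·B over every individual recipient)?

0.4404625

r to a full niece or nephew = 1/4 (full aunt/uncle↔niece/nephew: two paths of length 3 through the shared grandparent pair: r = 2·(1/2)^3 = 1/4).
r to a half-sibling = 1/4 (half-sibs share one parent — one path of length 2: r = (1/2)^2 = 1/4).
r to a first cousin = 0.125 (first cousins share one grandparent pair — two paths of length 4: r = 2·(1/2)^4 = 1/8).
r to an offspring = 1/2 (one parent–offspring link: r = (1/2)^1 = 1/2).
Summing one r·B term per recipient: 1·0.25·0.166 + 2·0.25·0.435 + 1·0.125·0.0597 + 1·0.5·0.348 = 0.4404625.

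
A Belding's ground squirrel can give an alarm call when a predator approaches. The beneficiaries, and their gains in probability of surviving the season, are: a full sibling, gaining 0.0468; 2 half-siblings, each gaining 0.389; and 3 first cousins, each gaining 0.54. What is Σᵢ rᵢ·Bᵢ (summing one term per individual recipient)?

r to a full sibling = 0.5 (full sibs share both parents — two paths of length 2: r = 2·(1/2)^2 = 1/2).
r to a half-sibling = 1/4 (half-sibs share one parent — one path of length 2: r = (1/2)^2 = 1/4).
r to a first cousin = 0.125 (first cousins share one grandparent pair — two paths of length 4: r = 2·(1/2)^4 = 1/8).
Summing one r·B term per recipient: 1·0.5·0.0468 + 2·0.25·0.389 + 3·0.125·0.54 = 0.4204.

0.4204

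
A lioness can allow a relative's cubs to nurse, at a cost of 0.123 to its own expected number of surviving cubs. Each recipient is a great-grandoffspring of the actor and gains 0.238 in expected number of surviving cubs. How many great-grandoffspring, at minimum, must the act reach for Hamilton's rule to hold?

r to a great-grandoffspring = 1/8 (three parent–offspring links: r = (1/2)^3 = 1/8).
Hamilton's rule: n·r·B > C  ⇒  n > C/(r·B) = 0.123/(0.125·0.238) = 4.134.
The smallest integer exceeding 4.134 is 5.

5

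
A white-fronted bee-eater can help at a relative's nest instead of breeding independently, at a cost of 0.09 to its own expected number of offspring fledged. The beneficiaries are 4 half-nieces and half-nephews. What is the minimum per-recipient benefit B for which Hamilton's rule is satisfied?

r to a half-niece or half-nephew = 1/8 (half-aunt/uncle↔niece/nephew: one path of length 3: r = (1/2)^3 = 1/8).
Hamilton's rule with n recipients of equal r: n·r·B > C, so B > C/(n·r) = 0.09/(4·0.125) = 0.18.

0.18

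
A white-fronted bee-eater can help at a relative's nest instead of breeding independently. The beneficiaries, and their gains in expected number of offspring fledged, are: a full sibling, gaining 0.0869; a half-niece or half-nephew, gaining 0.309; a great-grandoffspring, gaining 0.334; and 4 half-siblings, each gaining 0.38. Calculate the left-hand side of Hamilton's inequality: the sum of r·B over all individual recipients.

0.503825

r to a full sibling = 1/2 (full sibs share both parents — two paths of length 2: r = 2·(1/2)^2 = 1/2).
r to a half-niece or half-nephew = 1/8 (half-aunt/uncle↔niece/nephew: one path of length 3: r = (1/2)^3 = 1/8).
r to a great-grandoffspring = 1/8 (three parent–offspring links: r = (1/2)^3 = 1/8).
r to a half-sibling = 0.25 (half-sibs share one parent — one path of length 2: r = (1/2)^2 = 1/4).
Summing one r·B term per recipient: 1·0.5·0.0869 + 1·0.125·0.309 + 1·0.125·0.334 + 4·0.25·0.38 = 0.503825.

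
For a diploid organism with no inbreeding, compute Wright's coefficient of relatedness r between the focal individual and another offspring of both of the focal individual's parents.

0.5

Each parent–offspring link contributes a factor of 1/2, and independent paths through distinct common ancestors add.
Full sibs share both parents — two paths of length 2: r = 2·(1/2)^2 = 1/2.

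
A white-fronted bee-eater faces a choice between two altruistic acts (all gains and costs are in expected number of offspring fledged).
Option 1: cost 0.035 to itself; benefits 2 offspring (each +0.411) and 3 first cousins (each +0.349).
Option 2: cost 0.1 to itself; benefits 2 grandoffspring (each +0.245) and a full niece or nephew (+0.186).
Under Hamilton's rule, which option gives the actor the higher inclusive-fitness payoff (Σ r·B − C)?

Option 1: r to an offspring = 0.5.
Option 1: r to a first cousin = 0.125.
Option 1: Σ r·B − C = (2·0.5·0.411 + 3·0.125·0.349) − 0.035 = 0.506875.
Option 2: r to a grandoffspring = 0.25.
Option 2: r to a full niece or nephew = 0.25.
Option 2: Σ r·B − C = (2·0.25·0.245 + 1·0.25·0.186) − 0.1 = 0.069.
Option 1 has the higher net inclusive-fitness payoff.

Option 1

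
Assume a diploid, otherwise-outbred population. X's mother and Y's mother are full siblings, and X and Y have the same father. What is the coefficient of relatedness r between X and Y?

0.375

Relatedness sums over independent paths through distinct common ancestors.
X and Y are related in two ways: first cousins through their mothers (r = 1/8) and half-sibs through their shared father (r = 1/4).
r = 1/8 + 1/4 = 0.375.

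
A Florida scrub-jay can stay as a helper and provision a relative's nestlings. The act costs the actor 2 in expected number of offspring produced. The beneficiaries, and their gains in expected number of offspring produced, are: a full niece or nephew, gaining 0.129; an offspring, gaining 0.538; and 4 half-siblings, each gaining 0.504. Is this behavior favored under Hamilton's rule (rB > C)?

No

Hamilton's rule: the trait is favored when the sum of r·B over every recipient exceeds the actor's cost C.
r to a full niece or nephew = 1/4 (full aunt/uncle↔niece/nephew: two paths of length 3 through the shared grandparent pair: r = 2·(1/2)^3 = 1/4).
r to an offspring = 1/2 (one parent–offspring link: r = (1/2)^1 = 1/2).
r to a half-sibling = 1/4 (half-sibs share one parent — one path of length 2: r = (1/2)^2 = 1/4).
Summing one r·B term per recipient: 1·0.25·0.129 + 1·0.5·0.538 + 4·0.25·0.504 = 0.80525.
0.80525 < 2: the indirect benefit is less than the cost.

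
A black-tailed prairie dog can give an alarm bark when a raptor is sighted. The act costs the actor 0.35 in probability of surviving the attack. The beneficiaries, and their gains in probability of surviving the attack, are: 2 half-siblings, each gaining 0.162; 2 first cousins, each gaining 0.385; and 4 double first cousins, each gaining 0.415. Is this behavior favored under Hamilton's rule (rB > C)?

Hamilton's rule: the trait is favored when the sum of r·B over every recipient exceeds the actor's cost C.
r to a half-sibling = 1/4 (half-sibs share one parent — one path of length 2: r = (1/2)^2 = 1/4).
r to a first cousin = 1/8 (first cousins share one grandparent pair — two paths of length 4: r = 2·(1/2)^4 = 1/8).
r to a double first cousin = 1/4 (double first cousins share both grandparent pairs — four paths of length 4: r = 4·(1/2)^4 = 1/4).
Summing one r·B term per recipient: 2·0.25·0.162 + 2·0.125·0.385 + 4·0.25·0.415 = 0.59225.
0.59225 > 0.35: the indirect benefit exceeds the cost.

Yes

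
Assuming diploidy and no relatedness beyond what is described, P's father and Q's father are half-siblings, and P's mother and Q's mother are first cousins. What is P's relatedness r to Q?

Relatedness sums over independent paths through distinct common ancestors.
P and Q are related in two ways: half first cousins through their fathers (r = 1/16) and second cousins through their mothers (r = 1/32).
r = 1/16 + 1/32 = 0.09375.

0.09375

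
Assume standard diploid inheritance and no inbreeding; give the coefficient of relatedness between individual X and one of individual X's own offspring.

0.5

Each parent–offspring link contributes a factor of 1/2, and independent paths through distinct common ancestors add.
One parent–offspring link: r = (1/2)^1 = 1/2.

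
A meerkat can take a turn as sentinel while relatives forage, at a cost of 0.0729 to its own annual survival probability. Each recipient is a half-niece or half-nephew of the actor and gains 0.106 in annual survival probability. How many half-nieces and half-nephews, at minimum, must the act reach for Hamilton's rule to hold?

6

r to a half-niece or half-nephew = 1/8 (half-aunt/uncle↔niece/nephew: one path of length 3: r = (1/2)^3 = 1/8).
Hamilton's rule: n·r·B > C  ⇒  n > C/(r·B) = 0.0729/(0.125·0.106) = 5.502.
The smallest integer exceeding 5.502 is 6.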